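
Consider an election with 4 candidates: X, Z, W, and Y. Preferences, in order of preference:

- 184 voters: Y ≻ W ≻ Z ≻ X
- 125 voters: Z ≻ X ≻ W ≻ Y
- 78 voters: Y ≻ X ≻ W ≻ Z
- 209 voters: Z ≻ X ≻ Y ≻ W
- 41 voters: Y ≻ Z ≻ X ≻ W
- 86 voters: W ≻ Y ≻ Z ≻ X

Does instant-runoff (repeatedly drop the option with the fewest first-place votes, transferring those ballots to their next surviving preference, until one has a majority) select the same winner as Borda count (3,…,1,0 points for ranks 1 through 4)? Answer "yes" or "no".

no

Instant-runoff — R1 X 0, Z 334, W 86, Y 303 (X out); R2 Z 334, W 86, Y 303 (W out); R3 Z 334, Y 389 (Y winner). Winner: Y.
Borda — scores: X 865, Z 1354, W 829, Y 1290. Winner: Z.
The two methods disagree.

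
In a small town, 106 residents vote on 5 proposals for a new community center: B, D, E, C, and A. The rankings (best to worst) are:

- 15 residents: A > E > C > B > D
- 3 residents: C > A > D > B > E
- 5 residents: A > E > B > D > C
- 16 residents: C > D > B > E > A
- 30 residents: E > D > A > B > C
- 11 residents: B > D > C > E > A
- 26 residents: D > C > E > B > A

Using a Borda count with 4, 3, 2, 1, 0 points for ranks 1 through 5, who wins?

B: 15·1 + 3·1 + 5·2 + 16·2 + 30·1 + 11·4 + 26·1 = 160
D: 15·0 + 3·2 + 5·1 + 16·3 + 30·3 + 11·3 + 26·4 = 286
E: 15·3 + 3·0 + 5·3 + 16·1 + 30·4 + 11·1 + 26·2 = 259
C: 15·2 + 3·4 + 5·0 + 16·4 + 30·0 + 11·2 + 26·3 = 206
A: 15·4 + 3·3 + 5·4 + 16·0 + 30·2 + 11·0 + 26·0 = 149
D has the highest Borda score (286).

D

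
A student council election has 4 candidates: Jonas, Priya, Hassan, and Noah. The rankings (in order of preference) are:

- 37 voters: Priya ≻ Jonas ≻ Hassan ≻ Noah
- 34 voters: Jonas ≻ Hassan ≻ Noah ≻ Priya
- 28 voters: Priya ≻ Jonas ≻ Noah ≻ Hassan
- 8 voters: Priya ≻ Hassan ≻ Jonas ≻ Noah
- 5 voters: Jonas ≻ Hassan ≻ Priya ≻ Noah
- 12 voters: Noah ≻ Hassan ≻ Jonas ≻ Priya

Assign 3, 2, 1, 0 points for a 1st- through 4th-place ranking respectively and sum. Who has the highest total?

Jonas: 37·2 + 34·3 + 28·2 + 8·1 + 5·3 + 12·1 = 267
Priya: 37·3 + 34·0 + 28·3 + 8·3 + 5·1 + 12·0 = 224
Hassan: 37·1 + 34·2 + 28·0 + 8·2 + 5·2 + 12·2 = 155
Noah: 37·0 + 34·1 + 28·1 + 8·0 + 5·0 + 12·3 = 98
Jonas has the highest Borda score (267).

Jonas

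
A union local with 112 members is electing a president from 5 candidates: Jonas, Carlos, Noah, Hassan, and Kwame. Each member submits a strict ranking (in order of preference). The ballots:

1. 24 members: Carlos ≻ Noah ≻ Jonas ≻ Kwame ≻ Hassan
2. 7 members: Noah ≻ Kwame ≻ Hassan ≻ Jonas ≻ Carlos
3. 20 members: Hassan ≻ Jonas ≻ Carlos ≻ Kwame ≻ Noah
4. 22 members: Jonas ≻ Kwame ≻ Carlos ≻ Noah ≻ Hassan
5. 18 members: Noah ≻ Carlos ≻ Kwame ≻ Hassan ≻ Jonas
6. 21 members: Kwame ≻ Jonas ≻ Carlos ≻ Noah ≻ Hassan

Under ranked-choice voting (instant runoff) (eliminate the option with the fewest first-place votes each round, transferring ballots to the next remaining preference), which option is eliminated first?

Round 1: Jonas 22, Carlos 24, Noah 25, Hassan 20, Kwame 21. Eliminate Hassan.

Hassan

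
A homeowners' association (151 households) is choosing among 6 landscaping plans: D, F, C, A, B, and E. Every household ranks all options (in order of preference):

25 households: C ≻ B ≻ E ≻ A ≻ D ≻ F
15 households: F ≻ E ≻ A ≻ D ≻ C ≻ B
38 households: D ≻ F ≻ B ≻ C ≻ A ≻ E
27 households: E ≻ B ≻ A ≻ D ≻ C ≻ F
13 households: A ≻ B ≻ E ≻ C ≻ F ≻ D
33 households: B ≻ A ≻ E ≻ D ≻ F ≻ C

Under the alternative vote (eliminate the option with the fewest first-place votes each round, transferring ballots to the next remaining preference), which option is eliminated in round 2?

F

Round 1: D 38, F 15, C 25, A 13, B 33, E 27. Eliminate A.
Round 2: D 38, F 15, C 25, B 46, E 27. Eliminate F.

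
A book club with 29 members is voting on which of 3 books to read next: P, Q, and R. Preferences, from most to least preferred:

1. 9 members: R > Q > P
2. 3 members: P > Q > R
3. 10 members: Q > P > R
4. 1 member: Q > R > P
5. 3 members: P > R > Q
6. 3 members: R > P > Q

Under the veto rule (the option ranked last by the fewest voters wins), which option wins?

Last-place votes: P 10, Q 6, R 13.
Q is ranked last by the fewest voters, so Q wins.

Q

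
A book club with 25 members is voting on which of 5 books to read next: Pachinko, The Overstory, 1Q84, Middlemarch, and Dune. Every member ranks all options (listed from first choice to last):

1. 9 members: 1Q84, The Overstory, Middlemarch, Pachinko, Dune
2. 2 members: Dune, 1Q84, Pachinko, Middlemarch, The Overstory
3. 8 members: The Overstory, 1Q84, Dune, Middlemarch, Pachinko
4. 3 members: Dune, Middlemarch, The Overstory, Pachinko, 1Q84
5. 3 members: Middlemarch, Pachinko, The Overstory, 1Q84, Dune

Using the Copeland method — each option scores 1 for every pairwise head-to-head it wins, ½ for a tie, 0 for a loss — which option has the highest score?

Pachinko: loses to The Overstory, 1Q84, Middlemarch, and Dune → score 0.
The Overstory: beats Pachinko, 1Q84, Middlemarch, and Dune → score 4.
1Q84: beats Pachinko, Middlemarch, and Dune; loses to The Overstory → score 3.
Middlemarch: beats Pachinko; loses to The Overstory, 1Q84, and Dune → score 1.
Dune: beats Pachinko and Middlemarch; loses to The Overstory and 1Q84 → score 2.
The Overstory has the best pairwise record.

The Overstory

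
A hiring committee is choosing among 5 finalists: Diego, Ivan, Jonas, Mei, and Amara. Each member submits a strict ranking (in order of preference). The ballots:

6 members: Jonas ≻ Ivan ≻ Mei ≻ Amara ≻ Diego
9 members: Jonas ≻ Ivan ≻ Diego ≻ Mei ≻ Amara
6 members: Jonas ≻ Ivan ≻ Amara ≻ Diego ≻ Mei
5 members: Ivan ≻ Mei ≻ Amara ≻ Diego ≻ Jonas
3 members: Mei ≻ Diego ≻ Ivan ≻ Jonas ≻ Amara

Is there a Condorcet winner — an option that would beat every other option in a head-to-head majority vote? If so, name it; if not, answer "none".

Jonas

Jonas vs Diego: 21–8 for Jonas.
Jonas vs Ivan: 21–8 for Jonas.
Jonas vs Mei: 21–8 for Jonas.
Jonas vs Amara: 24–5 for Jonas.
Jonas beats every other option head-to-head.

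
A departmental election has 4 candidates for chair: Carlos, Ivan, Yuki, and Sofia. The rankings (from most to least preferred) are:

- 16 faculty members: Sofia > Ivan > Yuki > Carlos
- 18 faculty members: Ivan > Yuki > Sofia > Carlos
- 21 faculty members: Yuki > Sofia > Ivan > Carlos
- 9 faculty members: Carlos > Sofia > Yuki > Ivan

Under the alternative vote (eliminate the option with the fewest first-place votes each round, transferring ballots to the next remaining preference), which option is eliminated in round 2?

Ivan

Round 1: Carlos 9, Ivan 18, Yuki 21, Sofia 16. Eliminate Carlos.
Round 2: Ivan 18, Yuki 21, Sofia 25. Eliminate Ivan.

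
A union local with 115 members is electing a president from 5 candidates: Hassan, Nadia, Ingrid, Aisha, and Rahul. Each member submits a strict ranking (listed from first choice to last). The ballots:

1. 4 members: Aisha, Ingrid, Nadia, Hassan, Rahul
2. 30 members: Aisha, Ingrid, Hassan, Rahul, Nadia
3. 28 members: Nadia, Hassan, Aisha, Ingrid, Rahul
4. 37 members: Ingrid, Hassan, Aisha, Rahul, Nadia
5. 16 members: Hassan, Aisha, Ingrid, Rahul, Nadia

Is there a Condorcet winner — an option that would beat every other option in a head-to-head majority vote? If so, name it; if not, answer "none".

Checking pairwise contests:
Ingrid beats Hassan 71–44.
Hassan beats Nadia 83–32.
Aisha beats Ingrid 78–37.
Hassan beats Aisha 81–34.
Hassan beats Rahul 115–0.
Every option loses at least one head-to-head, so there is no Condorcet winner.

none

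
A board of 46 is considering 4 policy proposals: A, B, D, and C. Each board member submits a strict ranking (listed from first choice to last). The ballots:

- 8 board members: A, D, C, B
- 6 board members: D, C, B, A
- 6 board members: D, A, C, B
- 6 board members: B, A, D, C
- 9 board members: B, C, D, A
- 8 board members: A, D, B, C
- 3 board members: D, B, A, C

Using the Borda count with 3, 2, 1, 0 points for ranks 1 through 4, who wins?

D

A: 8·3 + 6·0 + 6·2 + 6·2 + 9·0 + 8·3 + 3·1 = 75
B: 8·0 + 6·1 + 6·0 + 6·3 + 9·3 + 8·1 + 3·2 = 65
D: 8·2 + 6·3 + 6·3 + 6·1 + 9·1 + 8·2 + 3·3 = 92
C: 8·1 + 6·2 + 6·1 + 6·0 + 9·2 + 8·0 + 3·0 = 44
D has the highest Borda score (92).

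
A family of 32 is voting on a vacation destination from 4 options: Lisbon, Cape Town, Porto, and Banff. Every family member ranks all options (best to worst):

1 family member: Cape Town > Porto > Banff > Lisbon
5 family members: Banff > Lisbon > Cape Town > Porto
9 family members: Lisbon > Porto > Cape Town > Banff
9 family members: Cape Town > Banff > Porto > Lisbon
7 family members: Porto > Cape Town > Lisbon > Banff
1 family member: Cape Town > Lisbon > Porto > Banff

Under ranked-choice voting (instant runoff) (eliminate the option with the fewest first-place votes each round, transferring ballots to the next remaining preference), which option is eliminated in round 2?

Porto

Round 1: Lisbon 9, Cape Town 11, Porto 7, Banff 5. Eliminate Banff.
Round 2: Lisbon 14, Cape Town 11, Porto 7. Eliminate Porto.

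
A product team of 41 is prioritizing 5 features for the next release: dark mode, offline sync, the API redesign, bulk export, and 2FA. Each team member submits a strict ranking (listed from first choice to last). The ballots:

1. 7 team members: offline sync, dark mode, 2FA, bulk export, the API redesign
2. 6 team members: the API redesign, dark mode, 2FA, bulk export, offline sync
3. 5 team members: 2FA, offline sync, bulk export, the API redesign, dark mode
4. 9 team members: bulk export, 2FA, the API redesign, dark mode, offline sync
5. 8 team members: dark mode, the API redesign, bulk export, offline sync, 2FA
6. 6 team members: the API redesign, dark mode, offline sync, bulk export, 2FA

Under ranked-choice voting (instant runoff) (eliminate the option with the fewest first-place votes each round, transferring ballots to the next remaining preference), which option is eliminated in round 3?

bulk export

Round 1: dark mode 8, offline sync 7, the API redesign 12, bulk export 9, 2FA 5. Eliminate 2FA.
Round 2: dark mode 8, offline sync 12, the API redesign 12, bulk export 9. Eliminate dark mode.
Round 3: offline sync 12, the API redesign 20, bulk export 9. Eliminate bulk export.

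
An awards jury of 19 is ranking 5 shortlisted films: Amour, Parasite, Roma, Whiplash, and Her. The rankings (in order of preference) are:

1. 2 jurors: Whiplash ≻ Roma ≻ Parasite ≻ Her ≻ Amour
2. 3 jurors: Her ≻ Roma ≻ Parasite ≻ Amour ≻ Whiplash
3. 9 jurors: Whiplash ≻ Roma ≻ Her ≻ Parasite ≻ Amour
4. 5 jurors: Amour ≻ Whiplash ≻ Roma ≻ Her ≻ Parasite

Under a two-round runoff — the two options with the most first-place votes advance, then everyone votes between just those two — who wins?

Round 1 first-place votes: Amour 5, Parasite 0, Roma 0, Whiplash 11, Her 3.
Whiplash and Amour advance.
Runoff: Whiplash is preferred to Amour by 11 voters; Amour by 8.
Whiplash wins the runoff.

Whiplash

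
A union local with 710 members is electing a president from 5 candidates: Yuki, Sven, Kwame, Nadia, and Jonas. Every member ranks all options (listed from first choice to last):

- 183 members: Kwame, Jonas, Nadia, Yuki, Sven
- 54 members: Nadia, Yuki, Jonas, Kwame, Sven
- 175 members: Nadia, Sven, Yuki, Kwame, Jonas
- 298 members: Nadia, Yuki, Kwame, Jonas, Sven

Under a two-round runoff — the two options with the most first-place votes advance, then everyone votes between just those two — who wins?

Round 1 first-place votes: Yuki 0, Sven 0, Kwame 183, Nadia 527, Jonas 0.
Nadia and Kwame advance.
Runoff: Nadia is preferred to Kwame by 527 voters; Kwame by 183.
Nadia wins the runoff.

Nadia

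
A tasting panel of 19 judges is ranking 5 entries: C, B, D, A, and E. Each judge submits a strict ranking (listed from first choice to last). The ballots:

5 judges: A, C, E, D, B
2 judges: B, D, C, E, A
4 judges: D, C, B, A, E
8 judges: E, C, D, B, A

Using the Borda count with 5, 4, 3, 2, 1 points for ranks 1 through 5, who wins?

C

C: 5·4 + 2·3 + 4·4 + 8·4 = 74
B: 5·1 + 2·5 + 4·3 + 8·2 = 43
D: 5·2 + 2·4 + 4·5 + 8·3 = 62
A: 5·5 + 2·1 + 4·2 + 8·1 = 43
E: 5·3 + 2·2 + 4·1 + 8·5 = 63
C has the highest Borda score (74).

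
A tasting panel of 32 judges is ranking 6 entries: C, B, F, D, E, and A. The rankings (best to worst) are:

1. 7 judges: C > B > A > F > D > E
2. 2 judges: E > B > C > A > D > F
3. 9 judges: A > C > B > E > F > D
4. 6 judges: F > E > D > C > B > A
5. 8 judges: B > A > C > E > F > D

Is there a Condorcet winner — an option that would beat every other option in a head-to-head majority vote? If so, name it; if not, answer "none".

Checking pairwise contests:
A beats C 17–15.
C beats B 22–10.
C beats F 26–6.
C beats D 26–6.
C beats E 24–8.
B beats A 23–9.
Every option loses at least one head-to-head, so there is no Condorcet winner.

none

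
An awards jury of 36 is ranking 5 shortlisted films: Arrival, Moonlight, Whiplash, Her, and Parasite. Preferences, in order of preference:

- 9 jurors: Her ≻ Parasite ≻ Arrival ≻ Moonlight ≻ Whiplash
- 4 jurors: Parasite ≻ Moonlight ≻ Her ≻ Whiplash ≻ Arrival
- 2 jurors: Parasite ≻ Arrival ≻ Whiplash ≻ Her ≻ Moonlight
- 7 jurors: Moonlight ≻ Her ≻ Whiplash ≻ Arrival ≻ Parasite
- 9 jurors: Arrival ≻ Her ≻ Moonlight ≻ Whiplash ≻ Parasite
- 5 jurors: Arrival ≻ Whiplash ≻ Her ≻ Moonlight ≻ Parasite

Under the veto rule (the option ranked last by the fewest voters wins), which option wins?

Last-place votes: Arrival 4, Moonlight 2, Whiplash 9, Her 0, Parasite 21.
Her is ranked last by the fewest voters, so Her wins.

Her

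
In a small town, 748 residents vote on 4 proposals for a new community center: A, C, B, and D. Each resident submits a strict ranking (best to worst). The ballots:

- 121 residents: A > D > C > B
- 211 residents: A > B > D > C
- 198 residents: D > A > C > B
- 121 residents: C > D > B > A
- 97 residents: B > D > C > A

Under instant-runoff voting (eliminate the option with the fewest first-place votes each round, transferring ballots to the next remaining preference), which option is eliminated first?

B

Round 1: A 332, C 121, B 97, D 198. Eliminate B.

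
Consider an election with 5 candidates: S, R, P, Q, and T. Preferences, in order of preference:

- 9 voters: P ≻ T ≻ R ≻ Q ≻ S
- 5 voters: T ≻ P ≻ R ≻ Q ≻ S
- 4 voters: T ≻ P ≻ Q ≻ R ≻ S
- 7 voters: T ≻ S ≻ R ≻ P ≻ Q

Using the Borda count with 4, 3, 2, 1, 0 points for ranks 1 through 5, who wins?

S: 9·0 + 5·0 + 4·0 + 7·3 = 21
R: 9·2 + 5·2 + 4·1 + 7·2 = 46
P: 9·4 + 5·3 + 4·3 + 7·1 = 70
Q: 9·1 + 5·1 + 4·2 + 7·0 = 22
T: 9·3 + 5·4 + 4·4 + 7·4 = 91
T has the highest Borda score (91).

T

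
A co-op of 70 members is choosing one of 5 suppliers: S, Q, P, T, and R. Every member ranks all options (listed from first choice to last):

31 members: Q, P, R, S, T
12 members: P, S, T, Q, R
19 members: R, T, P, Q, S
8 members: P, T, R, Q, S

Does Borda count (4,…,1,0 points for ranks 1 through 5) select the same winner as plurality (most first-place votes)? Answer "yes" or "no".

Borda — scores: S 67, Q 163, P 211, T 105, R 154. Winner: P.
Plurality — first-place votes: S 0, Q 31, P 20, T 0, R 19. Winner: Q.
The two methods disagree.

no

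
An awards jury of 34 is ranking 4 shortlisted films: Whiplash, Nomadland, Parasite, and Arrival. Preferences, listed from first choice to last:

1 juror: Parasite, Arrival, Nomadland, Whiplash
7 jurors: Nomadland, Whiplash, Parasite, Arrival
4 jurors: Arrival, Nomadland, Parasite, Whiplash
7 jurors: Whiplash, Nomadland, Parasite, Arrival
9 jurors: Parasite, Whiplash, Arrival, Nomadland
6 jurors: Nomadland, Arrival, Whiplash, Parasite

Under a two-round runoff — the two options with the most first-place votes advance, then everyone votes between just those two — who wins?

Round 1 first-place votes: Whiplash 7, Nomadland 13, Parasite 10, Arrival 4.
Nomadland and Parasite advance.
Runoff: Nomadland is preferred to Parasite by 24 voters; Parasite by 10.
Nomadland wins the runoff.

Nomadland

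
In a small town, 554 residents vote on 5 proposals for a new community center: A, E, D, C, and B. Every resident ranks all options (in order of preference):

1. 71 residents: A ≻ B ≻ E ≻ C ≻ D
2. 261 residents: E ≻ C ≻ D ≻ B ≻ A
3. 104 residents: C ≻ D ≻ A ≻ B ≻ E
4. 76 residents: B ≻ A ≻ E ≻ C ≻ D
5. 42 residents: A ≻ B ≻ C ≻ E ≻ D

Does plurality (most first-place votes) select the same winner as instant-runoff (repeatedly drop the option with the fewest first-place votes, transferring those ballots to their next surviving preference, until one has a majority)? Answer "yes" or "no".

no

Plurality — first-place votes: A 113, E 261, D 0, C 104, B 76. Winner: E.
Instant-runoff — R1 A 113, E 261, D 0, C 104, B 76 (D out); R2 A 113, E 261, C 104, B 76 (B out); R3 A 189, E 261, C 104 (C out); R4 A 293, E 261 (A winner). Winner: A.
The two methods disagree.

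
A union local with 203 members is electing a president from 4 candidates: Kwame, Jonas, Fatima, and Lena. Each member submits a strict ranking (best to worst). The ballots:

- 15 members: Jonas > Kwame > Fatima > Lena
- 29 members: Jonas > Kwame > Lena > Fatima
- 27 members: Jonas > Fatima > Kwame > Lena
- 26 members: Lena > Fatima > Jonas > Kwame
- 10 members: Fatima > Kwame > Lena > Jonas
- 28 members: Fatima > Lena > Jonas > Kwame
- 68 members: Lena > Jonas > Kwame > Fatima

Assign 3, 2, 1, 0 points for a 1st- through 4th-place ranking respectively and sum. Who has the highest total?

Kwame: 15·2 + 29·2 + 27·1 + 26·0 + 10·2 + 28·0 + 68·1 = 203
Jonas: 15·3 + 29·3 + 27·3 + 26·1 + 10·0 + 28·1 + 68·2 = 403
Fatima: 15·1 + 29·0 + 27·2 + 26·2 + 10·3 + 28·3 + 68·0 = 235
Lena: 15·0 + 29·1 + 27·0 + 26·3 + 10·1 + 28·2 + 68·3 = 377
Jonas has the highest Borda score (403).

Jonas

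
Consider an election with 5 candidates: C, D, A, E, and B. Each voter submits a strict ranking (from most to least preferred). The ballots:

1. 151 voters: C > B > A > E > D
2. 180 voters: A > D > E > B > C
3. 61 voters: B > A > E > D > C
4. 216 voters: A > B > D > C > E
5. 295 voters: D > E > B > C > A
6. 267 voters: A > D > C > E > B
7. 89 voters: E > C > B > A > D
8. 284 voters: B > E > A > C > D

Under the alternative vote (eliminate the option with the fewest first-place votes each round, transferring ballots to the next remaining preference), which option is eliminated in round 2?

C

Round 1: C 151, D 295, A 663, E 89, B 345. Eliminate E.
Round 2: C 240, D 295, A 663, B 345. Eliminate C.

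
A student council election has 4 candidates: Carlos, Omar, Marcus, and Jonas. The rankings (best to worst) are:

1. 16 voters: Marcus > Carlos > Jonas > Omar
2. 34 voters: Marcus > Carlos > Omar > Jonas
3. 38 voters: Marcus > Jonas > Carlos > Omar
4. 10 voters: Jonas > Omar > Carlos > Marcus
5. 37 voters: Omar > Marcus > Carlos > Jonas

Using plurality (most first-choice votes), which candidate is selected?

First-place votes: Carlos 0, Omar 37, Marcus 88, Jonas 10.
Marcus has the most first-place votes.

Marcus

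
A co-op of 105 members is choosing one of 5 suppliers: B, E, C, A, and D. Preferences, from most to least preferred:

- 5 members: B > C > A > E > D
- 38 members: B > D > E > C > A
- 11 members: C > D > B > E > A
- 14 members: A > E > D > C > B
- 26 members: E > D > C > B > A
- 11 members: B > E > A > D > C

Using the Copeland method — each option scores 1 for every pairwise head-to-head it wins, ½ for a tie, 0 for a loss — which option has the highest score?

B: beats E, C, A, and D → score 4.
E: beats C, A, and D; loses to B → score 3.
C: beats A; loses to B, E, and D → score 1.
A: loses to B, E, C, and D → score 0.
D: beats C and A; loses to B and E → score 2.
B has the best pairwise record.

B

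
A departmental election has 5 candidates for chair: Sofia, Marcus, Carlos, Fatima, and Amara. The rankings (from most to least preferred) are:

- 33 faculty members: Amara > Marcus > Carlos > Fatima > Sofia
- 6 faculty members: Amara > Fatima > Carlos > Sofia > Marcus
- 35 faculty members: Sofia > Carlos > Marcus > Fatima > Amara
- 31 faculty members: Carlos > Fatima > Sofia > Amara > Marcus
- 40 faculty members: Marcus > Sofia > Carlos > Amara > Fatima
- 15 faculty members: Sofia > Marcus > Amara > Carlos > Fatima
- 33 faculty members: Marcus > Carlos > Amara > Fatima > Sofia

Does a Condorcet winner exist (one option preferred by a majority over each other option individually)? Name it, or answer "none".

Marcus

Marcus vs Sofia: 106–87 for Marcus.
Marcus vs Carlos: 121–72 for Marcus.
Marcus vs Fatima: 156–37 for Marcus.
Marcus vs Amara: 123–70 for Marcus.
Marcus beats every other option head-to-head.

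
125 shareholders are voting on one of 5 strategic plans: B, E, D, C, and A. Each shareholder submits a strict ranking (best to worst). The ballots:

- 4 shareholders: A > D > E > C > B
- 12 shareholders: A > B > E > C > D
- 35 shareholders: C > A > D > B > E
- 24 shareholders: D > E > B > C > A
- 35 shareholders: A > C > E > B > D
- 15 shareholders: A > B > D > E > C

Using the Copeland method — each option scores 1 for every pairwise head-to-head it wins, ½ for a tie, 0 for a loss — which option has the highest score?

B: loses to E, D, C, and A → score 0.
E: beats B; loses to D, C, and A → score 1.
D: beats B and E; loses to C and A → score 2.
C: beats B, E, and D; loses to A → score 3.
A: beats B, E, D, and C → score 4.
A has the best pairwise record.

A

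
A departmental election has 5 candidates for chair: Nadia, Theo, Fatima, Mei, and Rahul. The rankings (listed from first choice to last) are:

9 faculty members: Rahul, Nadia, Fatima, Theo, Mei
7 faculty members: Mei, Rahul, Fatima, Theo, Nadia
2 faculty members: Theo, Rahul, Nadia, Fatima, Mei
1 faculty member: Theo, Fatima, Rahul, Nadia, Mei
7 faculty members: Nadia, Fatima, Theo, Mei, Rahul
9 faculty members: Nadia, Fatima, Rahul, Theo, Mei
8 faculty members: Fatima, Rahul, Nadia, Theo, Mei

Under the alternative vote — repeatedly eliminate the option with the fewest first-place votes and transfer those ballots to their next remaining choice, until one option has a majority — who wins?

Rahul

Round 1: Nadia 16, Theo 3, Fatima 8, Mei 7, Rahul 9. Eliminate Theo.
Round 2: Nadia 16, Fatima 9, Mei 7, Rahul 11. Eliminate Mei.
Round 3: Nadia 16, Fatima 9, Rahul 18. Eliminate Fatima.
Round 4: Nadia 16, Rahul 27. Rahul has a majority.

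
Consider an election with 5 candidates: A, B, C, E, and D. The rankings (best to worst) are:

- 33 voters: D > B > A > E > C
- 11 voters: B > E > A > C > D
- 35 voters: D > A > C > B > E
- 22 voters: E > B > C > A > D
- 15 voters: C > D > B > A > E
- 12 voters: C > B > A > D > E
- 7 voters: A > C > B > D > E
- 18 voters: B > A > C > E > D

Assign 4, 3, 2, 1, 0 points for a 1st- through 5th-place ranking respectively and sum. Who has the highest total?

B

A: 33·2 + 11·2 + 35·3 + 22·1 + 15·1 + 12·2 + 7·4 + 18·3 = 336
B: 33·3 + 11·4 + 35·1 + 22·3 + 15·2 + 12·3 + 7·2 + 18·4 = 396
C: 33·0 + 11·1 + 35·2 + 22·2 + 15·4 + 12·4 + 7·3 + 18·2 = 290
E: 33·1 + 11·3 + 35·0 + 22·4 + 15·0 + 12·0 + 7·0 + 18·1 = 172
D: 33·4 + 11·0 + 35·4 + 22·0 + 15·3 + 12·1 + 7·1 + 18·0 = 336
B has the highest Borda score (396).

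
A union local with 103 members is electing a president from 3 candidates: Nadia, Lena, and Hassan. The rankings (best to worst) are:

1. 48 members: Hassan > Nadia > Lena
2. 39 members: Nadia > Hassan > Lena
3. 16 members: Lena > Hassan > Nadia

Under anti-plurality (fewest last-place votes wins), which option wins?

Last-place votes: Nadia 16, Lena 87, Hassan 0.
Hassan is ranked last by the fewest voters, so Hassan wins.

Hassan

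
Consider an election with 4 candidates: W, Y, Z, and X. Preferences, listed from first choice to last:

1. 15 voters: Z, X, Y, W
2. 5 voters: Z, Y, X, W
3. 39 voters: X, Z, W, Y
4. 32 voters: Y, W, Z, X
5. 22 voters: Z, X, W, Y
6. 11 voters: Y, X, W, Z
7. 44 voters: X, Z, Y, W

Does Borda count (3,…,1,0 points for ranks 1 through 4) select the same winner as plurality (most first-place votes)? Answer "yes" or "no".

Borda — scores: W 136, Y 198, Z 324, X 350. Winner: X.
Plurality — first-place votes: W 0, Y 43, Z 42, X 83. Winner: X.
The two methods agree.

yes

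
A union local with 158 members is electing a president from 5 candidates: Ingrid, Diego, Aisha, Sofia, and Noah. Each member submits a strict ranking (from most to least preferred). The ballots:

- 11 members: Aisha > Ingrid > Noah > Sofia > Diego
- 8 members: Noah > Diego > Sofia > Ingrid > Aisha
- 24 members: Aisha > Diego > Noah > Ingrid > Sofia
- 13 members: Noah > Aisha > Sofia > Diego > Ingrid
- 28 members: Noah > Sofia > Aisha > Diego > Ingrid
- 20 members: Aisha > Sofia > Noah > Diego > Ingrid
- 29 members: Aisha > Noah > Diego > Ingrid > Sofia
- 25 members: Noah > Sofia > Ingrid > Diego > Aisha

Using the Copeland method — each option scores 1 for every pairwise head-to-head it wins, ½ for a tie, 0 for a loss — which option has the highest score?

Aisha

Ingrid: loses to Diego, Aisha, Sofia, and Noah → score 0.
Diego: beats Ingrid; loses to Aisha, Sofia, and Noah → score 1.
Aisha: beats Ingrid, Diego, Sofia, and Noah → score 4.
Sofia: beats Ingrid and Diego; loses to Aisha and Noah → score 2.
Noah: beats Ingrid, Diego, and Sofia; loses to Aisha → score 3.
Aisha has the best pairwise record.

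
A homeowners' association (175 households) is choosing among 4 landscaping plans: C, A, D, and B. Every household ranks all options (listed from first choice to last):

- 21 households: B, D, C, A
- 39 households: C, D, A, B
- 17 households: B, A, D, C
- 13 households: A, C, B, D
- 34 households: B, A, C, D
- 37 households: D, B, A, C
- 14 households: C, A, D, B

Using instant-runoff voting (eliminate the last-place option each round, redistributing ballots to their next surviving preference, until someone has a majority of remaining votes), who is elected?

Round 1: C 53, A 13, D 37, B 72. Eliminate A.
Round 2: C 66, D 37, B 72. Eliminate D.
Round 3: C 66, B 109. B has a majority.

B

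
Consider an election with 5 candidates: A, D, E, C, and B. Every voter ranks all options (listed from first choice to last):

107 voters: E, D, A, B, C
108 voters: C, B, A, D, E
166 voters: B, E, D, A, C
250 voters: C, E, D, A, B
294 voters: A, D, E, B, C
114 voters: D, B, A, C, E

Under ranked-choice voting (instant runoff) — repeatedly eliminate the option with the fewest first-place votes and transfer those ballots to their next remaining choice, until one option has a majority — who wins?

Round 1: A 294, D 114, E 107, C 358, B 166. Eliminate E.
Round 2: A 294, D 221, C 358, B 166. Eliminate B.
Round 3: A 294, D 387, C 358. Eliminate A.
Round 4: D 681, C 358. D has a majority.

D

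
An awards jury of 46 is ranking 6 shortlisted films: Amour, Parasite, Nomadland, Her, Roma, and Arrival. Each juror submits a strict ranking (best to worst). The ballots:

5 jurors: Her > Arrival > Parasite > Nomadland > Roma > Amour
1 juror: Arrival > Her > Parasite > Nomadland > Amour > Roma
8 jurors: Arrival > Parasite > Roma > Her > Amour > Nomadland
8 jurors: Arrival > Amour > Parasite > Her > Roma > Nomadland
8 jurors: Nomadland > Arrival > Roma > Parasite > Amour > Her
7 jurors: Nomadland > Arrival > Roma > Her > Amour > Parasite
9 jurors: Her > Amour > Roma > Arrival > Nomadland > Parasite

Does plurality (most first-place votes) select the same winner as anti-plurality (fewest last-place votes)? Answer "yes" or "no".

Plurality — first-place votes: Amour 0, Parasite 0, Nomadland 15, Her 14, Roma 0, Arrival 17. Winner: Arrival.
Anti-plurality — last-place votes: Amour 5, Parasite 16, Nomadland 16, Her 8, Roma 1, Arrival 0. Winner: Arrival.
The two methods agree.

yes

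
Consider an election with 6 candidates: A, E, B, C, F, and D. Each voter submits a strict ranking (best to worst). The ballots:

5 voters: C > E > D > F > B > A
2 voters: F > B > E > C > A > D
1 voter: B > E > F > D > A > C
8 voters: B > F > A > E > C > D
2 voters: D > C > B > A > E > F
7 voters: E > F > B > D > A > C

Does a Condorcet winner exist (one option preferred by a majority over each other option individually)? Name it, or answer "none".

none

Checking pairwise contests:
E beats A 15–10.
B beats E 13–12.
F beats B 14–11.
A beats C 16–9.
E beats F 15–10.
E beats D 23–2.
Every option loses at least one head-to-head, so there is no Condorcet winner.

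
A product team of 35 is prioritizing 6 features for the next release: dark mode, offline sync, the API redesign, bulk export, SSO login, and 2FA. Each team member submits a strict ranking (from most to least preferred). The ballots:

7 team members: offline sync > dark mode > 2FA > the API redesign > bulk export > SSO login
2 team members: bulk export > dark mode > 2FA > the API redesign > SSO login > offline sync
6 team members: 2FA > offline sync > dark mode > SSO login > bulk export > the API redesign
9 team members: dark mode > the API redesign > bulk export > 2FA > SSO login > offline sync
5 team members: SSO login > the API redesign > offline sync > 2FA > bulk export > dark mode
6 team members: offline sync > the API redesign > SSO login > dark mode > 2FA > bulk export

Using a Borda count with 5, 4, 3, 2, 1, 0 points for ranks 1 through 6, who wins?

dark mode

dark mode: 7·4 + 2·4 + 6·3 + 9·5 + 5·0 + 6·2 = 111
offline sync: 7·5 + 2·0 + 6·4 + 9·0 + 5·3 + 6·5 = 104
the API redesign: 7·2 + 2·2 + 6·0 + 9·4 + 5·4 + 6·4 = 98
bulk export: 7·1 + 2·5 + 6·1 + 9·3 + 5·1 + 6·0 = 55
SSO login: 7·0 + 2·1 + 6·2 + 9·1 + 5·5 + 6·3 = 66
2FA: 7·3 + 2·3 + 6·5 + 9·2 + 5·2 + 6·1 = 91
dark mode has the highest Borda score (111).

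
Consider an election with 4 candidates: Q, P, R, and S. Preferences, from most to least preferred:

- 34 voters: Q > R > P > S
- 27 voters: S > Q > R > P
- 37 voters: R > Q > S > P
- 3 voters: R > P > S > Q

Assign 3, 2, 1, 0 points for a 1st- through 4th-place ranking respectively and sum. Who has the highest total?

Q: 34·3 + 27·2 + 37·2 + 3·0 = 230
P: 34·1 + 27·0 + 37·0 + 3·2 = 40
R: 34·2 + 27·1 + 37·3 + 3·3 = 215
S: 34·0 + 27·3 + 37·1 + 3·1 = 121
Q has the highest Borda score (230).

Q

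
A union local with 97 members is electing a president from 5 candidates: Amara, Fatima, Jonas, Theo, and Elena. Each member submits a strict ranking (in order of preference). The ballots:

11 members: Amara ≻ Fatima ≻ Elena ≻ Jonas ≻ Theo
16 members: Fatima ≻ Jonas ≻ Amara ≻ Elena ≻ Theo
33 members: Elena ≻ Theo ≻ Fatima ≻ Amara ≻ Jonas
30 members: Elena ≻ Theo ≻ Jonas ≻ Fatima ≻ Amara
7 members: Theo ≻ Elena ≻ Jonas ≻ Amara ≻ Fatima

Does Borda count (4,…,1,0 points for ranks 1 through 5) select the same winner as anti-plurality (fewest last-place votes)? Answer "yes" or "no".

yes

Borda — scores: Amara 116, Fatima 193, Jonas 133, Theo 217, Elena 311. Winner: Elena.
Anti-plurality — last-place votes: Amara 30, Fatima 7, Jonas 33, Theo 27, Elena 0. Winner: Elena.
The two methods agree.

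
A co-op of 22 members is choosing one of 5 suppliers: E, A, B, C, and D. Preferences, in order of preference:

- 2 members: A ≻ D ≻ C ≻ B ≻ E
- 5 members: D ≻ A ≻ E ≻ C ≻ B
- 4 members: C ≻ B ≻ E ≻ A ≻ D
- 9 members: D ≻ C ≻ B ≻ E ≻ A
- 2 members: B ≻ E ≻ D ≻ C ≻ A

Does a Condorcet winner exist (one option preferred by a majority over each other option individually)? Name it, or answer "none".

D vs E: 16–6 for D.
D vs A: 16–6 for D.
D vs B: 16–6 for D.
D vs C: 18–4 for D.
D beats every other option head-to-head.

D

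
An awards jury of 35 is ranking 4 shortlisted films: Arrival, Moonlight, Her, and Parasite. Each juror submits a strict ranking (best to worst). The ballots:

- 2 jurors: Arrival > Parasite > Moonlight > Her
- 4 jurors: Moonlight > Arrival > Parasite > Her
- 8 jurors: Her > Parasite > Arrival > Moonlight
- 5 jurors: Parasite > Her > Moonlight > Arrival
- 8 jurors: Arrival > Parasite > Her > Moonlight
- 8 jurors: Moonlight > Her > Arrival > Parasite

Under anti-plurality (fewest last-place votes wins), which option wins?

Last-place votes: Arrival 5, Moonlight 16, Her 6, Parasite 8.
Arrival is ranked last by the fewest voters, so Arrival wins.

Arrival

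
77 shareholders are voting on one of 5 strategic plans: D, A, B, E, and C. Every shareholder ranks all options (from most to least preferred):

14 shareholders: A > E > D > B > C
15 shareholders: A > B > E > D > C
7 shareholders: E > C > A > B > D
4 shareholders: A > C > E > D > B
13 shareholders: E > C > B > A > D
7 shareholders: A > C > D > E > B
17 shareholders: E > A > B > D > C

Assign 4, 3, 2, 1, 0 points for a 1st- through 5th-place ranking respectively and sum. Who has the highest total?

A

D: 14·2 + 15·1 + 7·0 + 4·1 + 13·0 + 7·2 + 17·1 = 78
A: 14·4 + 15·4 + 7·2 + 4·4 + 13·1 + 7·4 + 17·3 = 238
B: 14·1 + 15·3 + 7·1 + 4·0 + 13·2 + 7·0 + 17·2 = 126
E: 14·3 + 15·2 + 7·4 + 4·2 + 13·4 + 7·1 + 17·4 = 235
C: 14·0 + 15·0 + 7·3 + 4·3 + 13·3 + 7·3 + 17·0 = 93
A has the highest Borda score (238).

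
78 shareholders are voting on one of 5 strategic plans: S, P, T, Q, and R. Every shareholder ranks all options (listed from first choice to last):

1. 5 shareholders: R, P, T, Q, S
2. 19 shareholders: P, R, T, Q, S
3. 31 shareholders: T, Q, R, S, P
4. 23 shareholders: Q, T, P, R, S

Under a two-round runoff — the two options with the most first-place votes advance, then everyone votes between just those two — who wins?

T

Round 1 first-place votes: S 0, P 19, T 31, Q 23, R 5.
T and Q advance.
Runoff: T is preferred to Q by 55 voters; Q by 23.
T wins the runoff.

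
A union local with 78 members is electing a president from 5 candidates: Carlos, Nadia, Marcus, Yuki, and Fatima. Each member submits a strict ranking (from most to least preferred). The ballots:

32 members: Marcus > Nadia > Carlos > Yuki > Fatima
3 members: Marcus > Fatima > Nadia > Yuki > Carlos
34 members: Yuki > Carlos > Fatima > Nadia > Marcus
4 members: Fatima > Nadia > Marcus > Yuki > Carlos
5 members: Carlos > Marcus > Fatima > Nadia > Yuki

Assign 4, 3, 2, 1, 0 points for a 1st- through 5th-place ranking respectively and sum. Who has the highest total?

Carlos: 32·2 + 3·0 + 34·3 + 4·0 + 5·4 = 186
Nadia: 32·3 + 3·2 + 34·1 + 4·3 + 5·1 = 153
Marcus: 32·4 + 3·4 + 34·0 + 4·2 + 5·3 = 163
Yuki: 32·1 + 3·1 + 34·4 + 4·1 + 5·0 = 175
Fatima: 32·0 + 3·3 + 34·2 + 4·4 + 5·2 = 103
Carlos has the highest Borda score (186).

Carlos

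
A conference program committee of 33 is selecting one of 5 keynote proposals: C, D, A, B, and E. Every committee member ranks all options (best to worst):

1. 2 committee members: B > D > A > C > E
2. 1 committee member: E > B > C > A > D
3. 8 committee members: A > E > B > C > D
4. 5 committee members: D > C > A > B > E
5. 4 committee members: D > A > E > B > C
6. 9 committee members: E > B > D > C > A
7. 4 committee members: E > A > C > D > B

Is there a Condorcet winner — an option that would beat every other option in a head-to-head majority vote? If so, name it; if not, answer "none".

none

Checking pairwise contests:
D beats C 20–13.
B beats D 20–13.
D beats A 20–13.
A beats B 21–12.
A beats E 19–14.
Every option loses at least one head-to-head, so there is no Condorcet winner.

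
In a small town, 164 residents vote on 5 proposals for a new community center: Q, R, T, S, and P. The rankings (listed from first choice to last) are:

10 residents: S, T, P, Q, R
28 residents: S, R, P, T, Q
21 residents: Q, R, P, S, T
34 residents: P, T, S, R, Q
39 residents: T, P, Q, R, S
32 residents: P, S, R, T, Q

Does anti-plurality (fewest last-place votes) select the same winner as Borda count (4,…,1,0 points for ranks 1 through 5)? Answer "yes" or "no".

yes

Anti-plurality — last-place votes: Q 94, R 10, T 21, S 39, P 0. Winner: P.
Borda — scores: Q 172, R 284, T 348, S 337, P 499. Winner: P.
The two methods agree.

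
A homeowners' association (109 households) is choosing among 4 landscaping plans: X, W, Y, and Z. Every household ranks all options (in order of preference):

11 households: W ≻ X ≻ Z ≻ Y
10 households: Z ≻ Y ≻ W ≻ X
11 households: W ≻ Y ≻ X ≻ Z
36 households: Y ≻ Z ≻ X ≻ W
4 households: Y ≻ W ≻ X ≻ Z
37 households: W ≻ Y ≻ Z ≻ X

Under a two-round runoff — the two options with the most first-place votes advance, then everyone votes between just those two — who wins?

Round 1 first-place votes: X 0, W 59, Y 40, Z 10.
W and Y advance.
Runoff: W is preferred to Y by 59 voters; Y by 50.
W wins the runoff.

W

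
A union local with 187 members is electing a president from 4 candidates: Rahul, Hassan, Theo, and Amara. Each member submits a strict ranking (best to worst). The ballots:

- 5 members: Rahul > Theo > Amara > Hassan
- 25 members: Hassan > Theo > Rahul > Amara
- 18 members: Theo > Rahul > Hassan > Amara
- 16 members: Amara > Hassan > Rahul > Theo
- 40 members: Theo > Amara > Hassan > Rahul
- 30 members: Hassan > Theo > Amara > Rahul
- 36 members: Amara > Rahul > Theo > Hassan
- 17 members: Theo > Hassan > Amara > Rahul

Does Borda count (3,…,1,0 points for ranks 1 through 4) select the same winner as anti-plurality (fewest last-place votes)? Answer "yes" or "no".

yes

Borda — scores: Rahul 164, Hassan 289, Theo 381, Amara 288. Winner: Theo.
Anti-plurality — last-place votes: Rahul 87, Hassan 41, Theo 16, Amara 43. Winner: Theo.
The two methods agree.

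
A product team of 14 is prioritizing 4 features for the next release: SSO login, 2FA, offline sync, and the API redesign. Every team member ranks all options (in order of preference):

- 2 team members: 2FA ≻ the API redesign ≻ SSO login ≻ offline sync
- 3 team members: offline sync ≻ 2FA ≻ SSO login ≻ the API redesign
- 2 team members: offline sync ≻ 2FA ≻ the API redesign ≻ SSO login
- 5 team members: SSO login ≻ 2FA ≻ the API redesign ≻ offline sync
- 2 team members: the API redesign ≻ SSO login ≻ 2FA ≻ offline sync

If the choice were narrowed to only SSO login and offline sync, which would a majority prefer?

Voters preferring SSO login to offline sync: 9; preferring offline sync to SSO login: 5.
SSO login wins the head-to-head.

SSO login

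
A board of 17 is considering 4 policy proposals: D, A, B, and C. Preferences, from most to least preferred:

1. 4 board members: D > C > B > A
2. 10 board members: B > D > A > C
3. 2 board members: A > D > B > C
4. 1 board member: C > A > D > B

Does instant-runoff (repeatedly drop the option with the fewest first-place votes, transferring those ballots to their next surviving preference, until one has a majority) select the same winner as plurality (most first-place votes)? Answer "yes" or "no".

Instant-runoff — R1 D 4, A 2, B 10, C 1 (B winner). Winner: B.
Plurality — first-place votes: D 4, A 2, B 10, C 1. Winner: B.
The two methods agree.

yes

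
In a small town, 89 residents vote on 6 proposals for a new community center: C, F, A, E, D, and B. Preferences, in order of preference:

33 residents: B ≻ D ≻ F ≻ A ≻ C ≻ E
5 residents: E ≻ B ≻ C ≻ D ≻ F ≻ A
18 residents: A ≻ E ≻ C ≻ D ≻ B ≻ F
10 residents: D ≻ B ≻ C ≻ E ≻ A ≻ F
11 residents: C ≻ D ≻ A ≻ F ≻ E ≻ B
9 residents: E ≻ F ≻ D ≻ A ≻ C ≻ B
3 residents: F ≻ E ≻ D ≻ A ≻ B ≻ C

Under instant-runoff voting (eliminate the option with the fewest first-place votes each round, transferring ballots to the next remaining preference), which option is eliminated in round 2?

D

Round 1: C 11, F 3, A 18, E 14, D 10, B 33. Eliminate F.
Round 2: C 11, A 18, E 17, D 10, B 33. Eliminate D.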